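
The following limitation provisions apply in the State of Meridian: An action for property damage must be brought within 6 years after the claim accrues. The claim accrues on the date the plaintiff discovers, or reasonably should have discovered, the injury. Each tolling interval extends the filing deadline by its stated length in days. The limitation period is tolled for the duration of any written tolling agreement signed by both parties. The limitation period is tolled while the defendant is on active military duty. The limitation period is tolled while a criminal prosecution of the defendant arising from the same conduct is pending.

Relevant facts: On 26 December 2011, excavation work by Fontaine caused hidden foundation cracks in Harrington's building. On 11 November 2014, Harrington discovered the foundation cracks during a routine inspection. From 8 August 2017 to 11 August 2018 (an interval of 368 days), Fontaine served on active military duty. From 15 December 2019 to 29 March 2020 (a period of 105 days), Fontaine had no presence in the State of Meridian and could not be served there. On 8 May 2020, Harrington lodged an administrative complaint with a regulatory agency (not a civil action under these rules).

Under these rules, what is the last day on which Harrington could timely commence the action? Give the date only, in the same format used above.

14 November 2021

Accrual is tied to discovery, so the period began on 11 November 2014 rather than on 26 December 2011 when the act occurred.
6 years from 11 November 2014 is 11 November 2020.
Because the defendant's active military service ran from 8 August 2017 to 11 August 2018, the deadline is extended by 368 days to 14 November 2021.
No stated provision tolls the period for the defendant's absence, so the interval from 15 December 2019 to 29 March 2020 has no effect on the deadline.
The other events in the timeline have no effect on the limitation period under the stated rules.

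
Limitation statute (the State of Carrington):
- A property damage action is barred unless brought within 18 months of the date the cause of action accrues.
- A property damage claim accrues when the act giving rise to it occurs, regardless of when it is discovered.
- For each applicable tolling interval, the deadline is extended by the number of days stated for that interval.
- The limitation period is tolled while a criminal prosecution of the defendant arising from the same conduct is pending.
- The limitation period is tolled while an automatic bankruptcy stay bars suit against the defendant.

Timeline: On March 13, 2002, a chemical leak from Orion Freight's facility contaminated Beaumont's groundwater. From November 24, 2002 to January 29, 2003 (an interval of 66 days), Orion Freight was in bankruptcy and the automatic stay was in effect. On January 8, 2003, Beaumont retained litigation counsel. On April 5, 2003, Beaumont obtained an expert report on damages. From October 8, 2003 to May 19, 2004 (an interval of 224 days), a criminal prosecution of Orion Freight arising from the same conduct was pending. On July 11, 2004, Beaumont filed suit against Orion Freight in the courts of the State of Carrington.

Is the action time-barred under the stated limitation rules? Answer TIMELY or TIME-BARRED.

The claim accrued on March 13, 2002, when the wrongful act occurred.
Adding the 18 months base period to March 13, 2002 gives a deadline of September 13, 2003, before any tolling.
The automatic bankruptcy stay from November 24, 2002 to January 29, 2003 tolled the period for 66 days, extending the deadline to November 18, 2003.
The period was tolled for 224 days by the pending criminal prosecution (October 8, 2003 to May 19, 2004), pushing the deadline to June 29, 2004.
The other events in the timeline have no effect on the limitation period under the stated rules.
Filing on July 11, 2004 missed the June 29, 2004 deadline — the action is time-barred.

TIME-BARRED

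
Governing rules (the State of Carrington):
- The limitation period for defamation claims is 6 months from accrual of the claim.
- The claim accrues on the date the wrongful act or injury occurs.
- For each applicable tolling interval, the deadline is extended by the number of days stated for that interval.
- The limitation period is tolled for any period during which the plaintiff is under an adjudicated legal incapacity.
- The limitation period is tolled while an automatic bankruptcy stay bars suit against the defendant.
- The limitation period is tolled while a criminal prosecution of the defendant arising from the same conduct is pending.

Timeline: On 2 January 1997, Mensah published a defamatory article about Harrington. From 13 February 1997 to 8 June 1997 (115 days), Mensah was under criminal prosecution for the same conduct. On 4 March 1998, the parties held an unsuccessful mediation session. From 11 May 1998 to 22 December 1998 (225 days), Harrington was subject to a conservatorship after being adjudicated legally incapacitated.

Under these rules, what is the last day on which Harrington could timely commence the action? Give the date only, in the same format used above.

The claim accrued on 2 January 1997, the date of the act.
The untolled deadline — 6 months after 2 January 1997 — is 2 July 1997.
The period was tolled for 115 days by the pending criminal prosecution (13 February 1997 to 8 June 1997), pushing the deadline to 25 October 1997.
By the time the plaintiff's legal incapacity began on 11 May 1998, the limitation period had already expired on 25 October 1997; that interval cannot revive it.
Nothing else in the chronology tolls or restarts the period.

25 October 1997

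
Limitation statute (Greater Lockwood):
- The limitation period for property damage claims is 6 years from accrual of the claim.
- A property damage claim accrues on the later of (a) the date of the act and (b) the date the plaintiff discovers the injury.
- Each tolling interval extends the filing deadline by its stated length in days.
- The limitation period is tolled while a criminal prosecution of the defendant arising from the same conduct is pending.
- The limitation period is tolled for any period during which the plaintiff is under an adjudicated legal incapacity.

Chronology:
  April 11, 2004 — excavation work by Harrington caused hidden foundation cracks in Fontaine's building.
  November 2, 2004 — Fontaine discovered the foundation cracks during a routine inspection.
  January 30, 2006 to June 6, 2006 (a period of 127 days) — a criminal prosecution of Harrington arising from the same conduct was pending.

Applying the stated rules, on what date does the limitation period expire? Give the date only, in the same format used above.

Because discovery on November 2, 2004 post-dates the April 11, 2004 act, accrual under the later-of rule falls on November 2, 2004.
Adding the 6 years base period to November 2, 2004 gives a deadline of November 2, 2010, before any tolling.
The period was tolled for 127 days by the pending criminal prosecution (January 30, 2006 to June 6, 2006), pushing the deadline to March 9, 2011.

March 9, 2011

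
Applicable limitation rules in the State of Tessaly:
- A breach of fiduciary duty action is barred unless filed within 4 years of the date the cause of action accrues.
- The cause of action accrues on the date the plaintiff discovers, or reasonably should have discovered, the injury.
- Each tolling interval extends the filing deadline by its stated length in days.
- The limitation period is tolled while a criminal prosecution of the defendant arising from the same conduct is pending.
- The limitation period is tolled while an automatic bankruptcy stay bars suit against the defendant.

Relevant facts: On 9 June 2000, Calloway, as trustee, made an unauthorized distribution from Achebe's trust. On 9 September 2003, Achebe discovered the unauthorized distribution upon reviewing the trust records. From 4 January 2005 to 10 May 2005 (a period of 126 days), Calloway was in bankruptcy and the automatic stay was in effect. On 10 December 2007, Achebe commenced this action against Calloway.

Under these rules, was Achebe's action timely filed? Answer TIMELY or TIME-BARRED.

Accrual is tied to discovery, so the period began on 9 September 2003 rather than on 9 June 2000 when the act occurred.
The untolled deadline — 4 years after 9 September 2003 — is 9 September 2007.
The period was tolled for 126 days by the automatic bankruptcy stay (4 January 2005 to 10 May 2005), pushing the deadline to 13 January 2008.
Achebe filed on 10 December 2007, before the 13 January 2008 deadline, so the action is timely.

TIMELY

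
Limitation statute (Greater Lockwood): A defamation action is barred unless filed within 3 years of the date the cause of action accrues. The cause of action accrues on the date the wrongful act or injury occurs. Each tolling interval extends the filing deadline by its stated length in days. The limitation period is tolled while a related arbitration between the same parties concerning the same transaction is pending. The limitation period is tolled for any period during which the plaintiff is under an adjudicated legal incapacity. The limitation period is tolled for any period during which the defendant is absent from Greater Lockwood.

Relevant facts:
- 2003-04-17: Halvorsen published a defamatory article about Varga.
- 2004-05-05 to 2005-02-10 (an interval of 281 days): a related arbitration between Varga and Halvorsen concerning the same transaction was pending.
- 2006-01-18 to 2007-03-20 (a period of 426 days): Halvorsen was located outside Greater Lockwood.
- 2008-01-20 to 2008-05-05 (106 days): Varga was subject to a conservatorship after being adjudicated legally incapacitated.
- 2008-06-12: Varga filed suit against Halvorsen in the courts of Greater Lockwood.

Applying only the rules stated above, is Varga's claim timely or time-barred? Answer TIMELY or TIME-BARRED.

TIMELY

The claim accrued on 2003-04-17, when the wrongful act occurred.
Adding the 3 years base period to 2003-04-17 gives a deadline of 2006-04-17, before any tolling.
The pending related arbitration from 2004-05-05 to 2005-02-10 tolled the period for 281 days, extending the deadline to 2007-01-23.
The period was tolled for 426 days by the defendant's absence from the jurisdiction (2006-01-18 to 2007-03-20), pushing the deadline to 2008-03-24.
The period was tolled for 106 days by the plaintiff's legal incapacity (2008-01-20 to 2008-05-05), pushing the deadline to 2008-07-08.
Varga filed on 2008-06-12, before the 2008-07-08 deadline, so the action is timely.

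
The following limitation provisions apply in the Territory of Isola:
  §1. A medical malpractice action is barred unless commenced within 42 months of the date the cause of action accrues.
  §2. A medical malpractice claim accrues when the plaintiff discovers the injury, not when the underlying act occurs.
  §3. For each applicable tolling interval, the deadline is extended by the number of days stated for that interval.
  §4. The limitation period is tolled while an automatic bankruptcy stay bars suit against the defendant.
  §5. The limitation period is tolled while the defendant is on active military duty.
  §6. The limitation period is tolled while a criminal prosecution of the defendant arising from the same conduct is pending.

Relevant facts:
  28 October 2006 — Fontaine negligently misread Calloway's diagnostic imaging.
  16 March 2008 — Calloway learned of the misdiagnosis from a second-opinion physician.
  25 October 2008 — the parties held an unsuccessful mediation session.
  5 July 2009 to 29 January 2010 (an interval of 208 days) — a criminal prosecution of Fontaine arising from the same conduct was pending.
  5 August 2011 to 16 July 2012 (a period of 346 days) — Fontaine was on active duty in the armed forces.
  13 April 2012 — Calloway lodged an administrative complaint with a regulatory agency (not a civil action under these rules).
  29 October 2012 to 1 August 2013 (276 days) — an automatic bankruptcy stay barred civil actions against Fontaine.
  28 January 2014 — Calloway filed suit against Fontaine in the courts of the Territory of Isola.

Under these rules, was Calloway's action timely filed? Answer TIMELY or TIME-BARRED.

Under the discovery rule, the claim accrued on 16 March 2008, when Calloway discovered the injury — not on the 28 October 2006 date of the underlying act.
42 months from 16 March 2008 is 16 September 2011.
Because the pending criminal prosecution ran from 5 July 2009 to 29 January 2010, the deadline is extended by 208 days to 11 April 2012.
The defendant's active military service from 5 August 2011 to 16 July 2012 tolled the period for 346 days, extending the deadline to 23 March 2013.
The period was tolled for 276 days by the automatic bankruptcy stay (29 October 2012 to 1 August 2013), pushing the deadline to 24 December 2013.
Nothing else in the chronology tolls or restarts the period.
Calloway filed on 28 January 2014, after the 24 December 2013 deadline, so the action is time-barred.

TIME-BARRED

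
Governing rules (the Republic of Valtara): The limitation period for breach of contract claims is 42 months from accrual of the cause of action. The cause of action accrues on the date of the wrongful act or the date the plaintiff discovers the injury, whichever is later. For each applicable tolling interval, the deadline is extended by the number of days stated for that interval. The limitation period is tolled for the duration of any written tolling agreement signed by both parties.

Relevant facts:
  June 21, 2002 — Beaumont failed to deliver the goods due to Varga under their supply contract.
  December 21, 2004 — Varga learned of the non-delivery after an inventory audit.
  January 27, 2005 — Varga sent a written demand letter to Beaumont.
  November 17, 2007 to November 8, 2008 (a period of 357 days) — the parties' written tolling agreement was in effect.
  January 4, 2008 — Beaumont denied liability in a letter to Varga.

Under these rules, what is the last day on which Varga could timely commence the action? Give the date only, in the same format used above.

Taking the later of the act (June 21, 2002) and discovery (December 21, 2004), the claim accrued on December 21, 2004.
Adding the 42 months base period to December 21, 2004 gives a deadline of June 21, 2008, before any tolling.
The period was tolled for 357 days by the written tolling agreement (November 17, 2007 to November 8, 2008), pushing the deadline to June 13, 2009.
The other events in the timeline have no effect on the limitation period under the stated rules.

June 13, 2009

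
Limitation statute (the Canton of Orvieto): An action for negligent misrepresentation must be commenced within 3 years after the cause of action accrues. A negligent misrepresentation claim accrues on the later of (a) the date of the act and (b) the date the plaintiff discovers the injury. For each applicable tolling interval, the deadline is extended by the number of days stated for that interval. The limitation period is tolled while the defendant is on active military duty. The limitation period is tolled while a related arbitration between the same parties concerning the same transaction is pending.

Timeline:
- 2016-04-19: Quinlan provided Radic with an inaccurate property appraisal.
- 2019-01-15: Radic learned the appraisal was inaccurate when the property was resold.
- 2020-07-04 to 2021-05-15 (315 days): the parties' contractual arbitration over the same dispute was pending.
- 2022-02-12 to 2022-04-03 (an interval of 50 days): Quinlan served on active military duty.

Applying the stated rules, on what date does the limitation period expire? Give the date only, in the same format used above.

Because discovery on 2019-01-15 post-dates the 2016-04-19 act, accrual under the later-of rule falls on 2019-01-15.
Adding the 3 years base period to 2019-01-15 gives a deadline of 2022-01-15, before any tolling.
The period was tolled for 315 days by the pending related arbitration (2020-07-04 to 2021-05-15), pushing the deadline to 2022-11-26.
Because the defendant's active military service ran from 2022-02-12 to 2022-04-03, the deadline is extended by 50 days to 2023-01-15.

2023-01-15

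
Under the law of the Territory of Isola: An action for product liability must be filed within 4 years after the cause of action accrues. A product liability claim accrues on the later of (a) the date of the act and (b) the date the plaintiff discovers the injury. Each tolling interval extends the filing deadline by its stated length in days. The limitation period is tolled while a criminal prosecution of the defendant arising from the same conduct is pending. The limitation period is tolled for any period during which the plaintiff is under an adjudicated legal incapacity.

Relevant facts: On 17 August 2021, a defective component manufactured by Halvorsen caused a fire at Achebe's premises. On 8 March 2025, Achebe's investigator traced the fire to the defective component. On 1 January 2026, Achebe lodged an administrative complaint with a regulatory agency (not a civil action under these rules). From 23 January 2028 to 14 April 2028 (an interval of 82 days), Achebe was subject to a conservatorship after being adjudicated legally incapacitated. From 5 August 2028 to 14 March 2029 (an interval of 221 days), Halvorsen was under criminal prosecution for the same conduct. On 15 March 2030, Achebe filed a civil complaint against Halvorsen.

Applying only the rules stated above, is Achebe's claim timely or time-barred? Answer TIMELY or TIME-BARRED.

Taking the later of the act (17 August 2021) and discovery (8 March 2025), the claim accrued on 8 March 2025.
The untolled deadline — 4 years after 8 March 2025 — is 8 March 2029.
Because the plaintiff's legal incapacity ran from 23 January 2028 to 14 April 2028, the deadline is extended by 82 days to 29 May 2029.
Because the pending criminal prosecution ran from 5 August 2028 to 14 March 2029, the deadline is extended by 221 days to 5 January 2030.
Nothing else in the chronology tolls or restarts the period.
Achebe filed on 15 March 2030, after the 5 January 2030 deadline, so the action is time-barred.

TIME-BARRED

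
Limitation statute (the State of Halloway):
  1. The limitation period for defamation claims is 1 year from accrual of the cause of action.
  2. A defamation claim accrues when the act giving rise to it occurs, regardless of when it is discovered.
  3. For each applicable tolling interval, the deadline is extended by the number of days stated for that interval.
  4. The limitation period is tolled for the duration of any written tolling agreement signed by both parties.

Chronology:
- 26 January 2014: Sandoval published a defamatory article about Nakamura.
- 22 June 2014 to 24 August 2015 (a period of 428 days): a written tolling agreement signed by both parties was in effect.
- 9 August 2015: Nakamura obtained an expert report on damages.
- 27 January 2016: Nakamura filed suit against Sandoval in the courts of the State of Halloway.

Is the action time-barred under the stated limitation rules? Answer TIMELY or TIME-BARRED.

The cause of action accrued on 26 January 2014, the date of the act.
1 year from 26 January 2014 is 26 January 2015.
The written tolling agreement from 22 June 2014 to 24 August 2015 tolled the period for 428 days, extending the deadline to 29 March 2016.
None of the other events listed affects the running of the period under the stated rules.
Nakamura filed on 27 January 2016, before the 29 March 2016 deadline, so the action is timely.

TIMELY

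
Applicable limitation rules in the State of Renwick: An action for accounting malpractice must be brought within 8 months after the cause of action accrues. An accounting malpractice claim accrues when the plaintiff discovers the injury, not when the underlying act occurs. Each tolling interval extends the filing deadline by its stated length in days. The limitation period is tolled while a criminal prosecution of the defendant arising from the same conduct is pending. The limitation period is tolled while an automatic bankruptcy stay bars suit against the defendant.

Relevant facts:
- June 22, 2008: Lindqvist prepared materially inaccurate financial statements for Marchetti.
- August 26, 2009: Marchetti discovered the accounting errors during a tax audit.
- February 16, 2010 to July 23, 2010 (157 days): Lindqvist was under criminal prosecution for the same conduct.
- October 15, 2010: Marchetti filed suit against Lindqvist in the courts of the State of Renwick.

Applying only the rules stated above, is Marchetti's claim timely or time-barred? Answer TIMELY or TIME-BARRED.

Under the discovery rule, the claim accrued on August 26, 2009, when Marchetti discovered the injury — not on the June 22, 2008 date of the underlying act.
8 months from August 26, 2009 is April 26, 2010.
The pending criminal prosecution from February 16, 2010 to July 23, 2010 tolled the period for 157 days, extending the deadline to September 30, 2010.
Filing on October 15, 2010 missed the September 30, 2010 deadline — the action is time-barred.

TIME-BARRED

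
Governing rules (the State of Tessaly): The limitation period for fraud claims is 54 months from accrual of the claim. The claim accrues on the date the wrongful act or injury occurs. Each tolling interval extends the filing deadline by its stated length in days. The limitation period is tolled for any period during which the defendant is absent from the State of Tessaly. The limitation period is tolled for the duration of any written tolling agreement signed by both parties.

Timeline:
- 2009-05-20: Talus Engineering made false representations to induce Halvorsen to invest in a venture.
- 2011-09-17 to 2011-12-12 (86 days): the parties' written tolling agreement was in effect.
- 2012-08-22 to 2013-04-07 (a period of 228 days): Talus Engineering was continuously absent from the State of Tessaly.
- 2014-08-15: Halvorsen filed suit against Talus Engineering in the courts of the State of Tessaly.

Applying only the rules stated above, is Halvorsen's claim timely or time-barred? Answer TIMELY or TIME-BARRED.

TIMELY

The claim accrued on 2009-05-20, the date of the act.
54 months from 2009-05-20 is 2013-11-20.
Because the written tolling agreement ran from 2011-09-17 to 2011-12-12, the deadline is extended by 86 days to 2014-02-14.
The defendant's absence from the jurisdiction from 2012-08-22 to 2013-04-07 tolled the period for 228 days, extending the deadline to 2014-09-30.
The 2014-08-15 filing precedes the 2014-09-30 deadline; the claim is timely.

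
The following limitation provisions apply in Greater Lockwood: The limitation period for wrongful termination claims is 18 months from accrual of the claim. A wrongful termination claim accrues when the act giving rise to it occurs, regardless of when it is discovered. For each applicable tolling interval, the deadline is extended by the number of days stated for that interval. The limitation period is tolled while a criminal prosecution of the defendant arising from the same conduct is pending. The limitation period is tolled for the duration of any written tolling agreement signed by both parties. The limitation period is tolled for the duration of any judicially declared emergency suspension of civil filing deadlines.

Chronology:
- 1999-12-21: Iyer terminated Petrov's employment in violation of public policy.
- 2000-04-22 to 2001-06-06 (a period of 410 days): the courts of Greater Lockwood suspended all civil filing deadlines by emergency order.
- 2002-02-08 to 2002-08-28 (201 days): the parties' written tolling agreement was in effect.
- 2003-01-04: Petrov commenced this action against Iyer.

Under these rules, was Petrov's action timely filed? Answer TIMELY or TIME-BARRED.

The limitation period began to run on 1999-12-21.
Adding the 18 months base period to 1999-12-21 gives a deadline of 2001-06-21, before any tolling.
Because the emergency suspension of filing deadlines ran from 2000-04-22 to 2001-06-06, the deadline is extended by 410 days to 2002-08-05.
Because the written tolling agreement ran from 2002-02-08 to 2002-08-28, the deadline is extended by 201 days to 2003-02-22.
The 2003-01-04 filing precedes the 2003-02-22 deadline; the claim is timely.

TIMELY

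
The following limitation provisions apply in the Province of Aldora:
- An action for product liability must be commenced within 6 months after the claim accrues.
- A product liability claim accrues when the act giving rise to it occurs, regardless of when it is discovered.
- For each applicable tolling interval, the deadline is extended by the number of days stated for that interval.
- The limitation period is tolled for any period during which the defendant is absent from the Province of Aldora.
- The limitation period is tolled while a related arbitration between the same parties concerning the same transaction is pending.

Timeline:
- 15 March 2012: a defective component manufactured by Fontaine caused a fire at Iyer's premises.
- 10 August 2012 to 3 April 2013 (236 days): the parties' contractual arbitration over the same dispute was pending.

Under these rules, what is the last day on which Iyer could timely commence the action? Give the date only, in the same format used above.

The claim accrued on 15 March 2012, when the wrongful act occurred.
Adding the 6 months base period to 15 March 2012 gives a deadline of 15 September 2012, before any tolling.
Because the pending related arbitration ran from 10 August 2012 to 3 April 2013, the deadline is extended by 236 days to 9 May 2013.

9 May 2013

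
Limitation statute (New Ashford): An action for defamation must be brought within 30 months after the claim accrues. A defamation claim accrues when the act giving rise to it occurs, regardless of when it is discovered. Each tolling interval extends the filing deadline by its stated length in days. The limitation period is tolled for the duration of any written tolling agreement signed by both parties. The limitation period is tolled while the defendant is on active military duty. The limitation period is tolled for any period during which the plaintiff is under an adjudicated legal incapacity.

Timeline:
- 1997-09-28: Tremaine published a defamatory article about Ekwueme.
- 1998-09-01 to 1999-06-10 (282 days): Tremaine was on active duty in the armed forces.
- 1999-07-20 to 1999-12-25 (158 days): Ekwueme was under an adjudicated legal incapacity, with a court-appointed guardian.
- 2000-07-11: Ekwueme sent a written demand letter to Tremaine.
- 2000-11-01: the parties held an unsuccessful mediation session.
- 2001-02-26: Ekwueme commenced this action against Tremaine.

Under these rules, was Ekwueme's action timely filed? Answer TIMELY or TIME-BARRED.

TIMELY

The limitation period began to run on 1997-09-28.
Adding the 30 months base period to 1997-09-28 gives a deadline of 2000-03-28, before any tolling.
Because the defendant's active military service ran from 1998-09-01 to 1999-06-10, the deadline is extended by 282 days to 2001-01-04.
Because the plaintiff's legal incapacity ran from 1999-07-20 to 1999-12-25, the deadline is extended by 158 days to 2001-06-11.
The other events in the timeline have no effect on the limitation period under the stated rules.
The 2001-02-26 filing precedes the 2001-06-11 deadline; the claim is timely.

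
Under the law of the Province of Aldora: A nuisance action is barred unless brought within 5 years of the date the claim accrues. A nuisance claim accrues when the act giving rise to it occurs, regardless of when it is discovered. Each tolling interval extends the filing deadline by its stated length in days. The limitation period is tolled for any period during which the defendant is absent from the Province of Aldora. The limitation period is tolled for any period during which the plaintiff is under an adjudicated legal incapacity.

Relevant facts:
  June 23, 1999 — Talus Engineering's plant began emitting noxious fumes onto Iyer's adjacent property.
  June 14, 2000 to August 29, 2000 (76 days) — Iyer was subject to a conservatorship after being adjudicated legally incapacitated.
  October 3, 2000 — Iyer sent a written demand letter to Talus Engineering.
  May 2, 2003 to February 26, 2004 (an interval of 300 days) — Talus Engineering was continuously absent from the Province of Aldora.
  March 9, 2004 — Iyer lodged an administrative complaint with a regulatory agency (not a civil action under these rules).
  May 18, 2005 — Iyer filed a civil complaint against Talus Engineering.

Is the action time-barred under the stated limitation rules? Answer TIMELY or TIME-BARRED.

The claim accrued on June 23, 1999, the date of the act.
Adding the 5 years base period to June 23, 1999 gives a deadline of June 23, 2004, before any tolling.
The period was tolled for 76 days by the plaintiff's legal incapacity (June 14, 2000 to August 29, 2000), pushing the deadline to September 7, 2004.
Because the defendant's absence from the jurisdiction ran from May 2, 2003 to February 26, 2004, the deadline is extended by 300 days to July 4, 2005.
Nothing else in the chronology tolls or restarts the period.
The May 18, 2005 filing precedes the July 4, 2005 deadline; the claim is timely.

TIMELY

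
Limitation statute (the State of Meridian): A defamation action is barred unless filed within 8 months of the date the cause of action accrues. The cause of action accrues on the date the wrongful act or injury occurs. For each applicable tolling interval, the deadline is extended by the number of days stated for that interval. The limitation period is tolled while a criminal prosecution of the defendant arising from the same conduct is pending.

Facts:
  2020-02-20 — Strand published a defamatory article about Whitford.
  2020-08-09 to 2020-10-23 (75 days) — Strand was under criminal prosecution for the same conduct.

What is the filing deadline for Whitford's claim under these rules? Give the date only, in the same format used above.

The limitation period began to run on 2020-02-20.
Adding the 8 months base period to 2020-02-20 gives a deadline of 2020-10-20, before any tolling.
Because the pending criminal prosecution ran from 2020-08-09 to 2020-10-23, the deadline is extended by 75 days to 2021-01-03.

2021-01-03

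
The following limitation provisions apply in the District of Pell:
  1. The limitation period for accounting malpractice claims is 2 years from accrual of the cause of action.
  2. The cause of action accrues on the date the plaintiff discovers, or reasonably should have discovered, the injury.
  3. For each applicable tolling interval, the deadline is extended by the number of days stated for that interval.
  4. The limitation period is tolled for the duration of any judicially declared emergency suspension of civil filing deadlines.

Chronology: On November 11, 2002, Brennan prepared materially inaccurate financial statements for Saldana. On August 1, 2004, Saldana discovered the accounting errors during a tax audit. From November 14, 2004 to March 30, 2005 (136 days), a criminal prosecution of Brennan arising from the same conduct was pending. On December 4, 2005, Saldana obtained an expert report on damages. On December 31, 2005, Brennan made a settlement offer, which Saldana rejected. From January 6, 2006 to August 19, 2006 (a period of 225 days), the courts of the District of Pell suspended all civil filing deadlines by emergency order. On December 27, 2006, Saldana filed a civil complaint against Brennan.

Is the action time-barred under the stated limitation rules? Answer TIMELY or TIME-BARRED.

TIMELY

Under the discovery rule, the claim accrued on August 1, 2004, when Saldana discovered the injury — not on the November 11, 2002 date of the underlying act.
Adding the 2 years base period to August 1, 2004 gives a deadline of August 1, 2006, before any tolling.
The emergency suspension of filing deadlines from January 6, 2006 to August 19, 2006 tolled the period for 225 days, extending the deadline to March 14, 2007.
The pending criminal prosecution from November 14, 2004 to March 30, 2005 does not toll the period, because no stated rule makes a criminal prosecution a tolling event.
Nothing else in the chronology tolls or restarts the period.
The December 27, 2006 filing precedes the March 14, 2007 deadline; the claim is timely.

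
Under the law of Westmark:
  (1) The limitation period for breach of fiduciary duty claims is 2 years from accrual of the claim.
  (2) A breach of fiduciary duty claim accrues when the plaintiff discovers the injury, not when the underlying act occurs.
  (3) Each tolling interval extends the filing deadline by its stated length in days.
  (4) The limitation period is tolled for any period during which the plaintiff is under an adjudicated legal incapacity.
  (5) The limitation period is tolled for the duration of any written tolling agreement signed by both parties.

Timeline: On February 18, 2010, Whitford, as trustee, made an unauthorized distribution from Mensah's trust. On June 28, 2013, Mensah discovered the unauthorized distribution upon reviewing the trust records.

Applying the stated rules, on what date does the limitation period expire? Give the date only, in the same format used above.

June 28, 2015

Under the discovery rule, the claim accrued on June 28, 2013, when Mensah discovered the injury — not on the February 18, 2010 date of the underlying act.
2 years from June 28, 2013 is June 28, 2015.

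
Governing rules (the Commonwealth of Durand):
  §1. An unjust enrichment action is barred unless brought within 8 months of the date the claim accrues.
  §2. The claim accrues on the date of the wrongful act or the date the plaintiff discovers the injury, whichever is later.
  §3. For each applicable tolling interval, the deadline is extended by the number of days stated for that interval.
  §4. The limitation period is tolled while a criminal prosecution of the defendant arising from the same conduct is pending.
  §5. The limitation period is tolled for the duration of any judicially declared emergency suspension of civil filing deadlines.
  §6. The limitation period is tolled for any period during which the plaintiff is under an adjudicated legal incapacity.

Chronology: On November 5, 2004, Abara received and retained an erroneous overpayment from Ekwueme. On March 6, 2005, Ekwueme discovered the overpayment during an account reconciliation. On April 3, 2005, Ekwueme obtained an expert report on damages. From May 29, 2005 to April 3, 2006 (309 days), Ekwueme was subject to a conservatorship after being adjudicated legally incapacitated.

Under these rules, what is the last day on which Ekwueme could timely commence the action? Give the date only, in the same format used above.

Because discovery on March 6, 2005 post-dates the November 5, 2004 act, accrual under the later-of rule falls on March 6, 2005.
The untolled deadline — 8 months after March 6, 2005 — is November 6, 2005.
The period was tolled for 309 days by the plaintiff's legal incapacity (May 29, 2005 to April 3, 2006), pushing the deadline to September 11, 2006.
Nothing else in the chronology tolls or restarts the period.

September 11, 2006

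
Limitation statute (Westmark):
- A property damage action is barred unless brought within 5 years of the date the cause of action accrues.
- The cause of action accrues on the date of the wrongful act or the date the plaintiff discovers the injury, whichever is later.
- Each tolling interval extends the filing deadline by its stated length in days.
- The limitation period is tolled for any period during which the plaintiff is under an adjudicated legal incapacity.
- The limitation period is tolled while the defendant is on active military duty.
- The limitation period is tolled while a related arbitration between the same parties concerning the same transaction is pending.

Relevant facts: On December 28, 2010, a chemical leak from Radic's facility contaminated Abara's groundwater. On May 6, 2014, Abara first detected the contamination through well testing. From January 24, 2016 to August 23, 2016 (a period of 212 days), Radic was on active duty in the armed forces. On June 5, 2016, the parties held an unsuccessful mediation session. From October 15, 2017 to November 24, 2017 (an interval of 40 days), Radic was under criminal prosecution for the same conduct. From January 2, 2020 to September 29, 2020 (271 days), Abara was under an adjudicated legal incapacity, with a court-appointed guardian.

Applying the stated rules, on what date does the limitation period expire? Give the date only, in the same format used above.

December 4, 2019

The claim accrued on May 6, 2014 — the later of the December 28, 2010 act and the May 6, 2014 discovery.
5 years from May 6, 2014 is May 6, 2019.
The defendant's active military service from January 24, 2016 to August 23, 2016 tolled the period for 212 days, extending the deadline to December 4, 2019.
The plaintiff's legal incapacity starting January 2, 2020 came too late — the period had run on December 4, 2019 — and so does not extend the deadline.
No stated provision tolls the period for a criminal prosecution, so the interval from October 15, 2017 to November 24, 2017 has no effect on the deadline.
The other events in the timeline have no effect on the limitation period under the stated rules.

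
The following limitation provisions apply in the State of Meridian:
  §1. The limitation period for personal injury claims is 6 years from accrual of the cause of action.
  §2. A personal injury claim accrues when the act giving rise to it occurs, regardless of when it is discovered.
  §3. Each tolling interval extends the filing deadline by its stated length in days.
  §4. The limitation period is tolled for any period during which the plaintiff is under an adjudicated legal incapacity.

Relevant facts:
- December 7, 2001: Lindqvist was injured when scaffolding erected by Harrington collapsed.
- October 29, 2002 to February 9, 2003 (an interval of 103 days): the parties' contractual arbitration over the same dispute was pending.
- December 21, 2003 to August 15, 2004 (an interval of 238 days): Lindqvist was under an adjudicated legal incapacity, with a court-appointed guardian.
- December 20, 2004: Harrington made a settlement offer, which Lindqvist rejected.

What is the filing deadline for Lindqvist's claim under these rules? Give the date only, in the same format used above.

August 1, 2008

The limitation period began to run on December 7, 2001.
6 years from December 7, 2001 is December 7, 2007.
The plaintiff's legal incapacity from December 21, 2003 to August 15, 2004 tolled the period for 238 days, extending the deadline to August 1, 2008.
Although a pending arbitration ran from October 29, 2002 to February 9, 2003, the stated rules do not make that a tolling event, so it is disregarded.
None of the other events listed affects the running of the period under the stated rules.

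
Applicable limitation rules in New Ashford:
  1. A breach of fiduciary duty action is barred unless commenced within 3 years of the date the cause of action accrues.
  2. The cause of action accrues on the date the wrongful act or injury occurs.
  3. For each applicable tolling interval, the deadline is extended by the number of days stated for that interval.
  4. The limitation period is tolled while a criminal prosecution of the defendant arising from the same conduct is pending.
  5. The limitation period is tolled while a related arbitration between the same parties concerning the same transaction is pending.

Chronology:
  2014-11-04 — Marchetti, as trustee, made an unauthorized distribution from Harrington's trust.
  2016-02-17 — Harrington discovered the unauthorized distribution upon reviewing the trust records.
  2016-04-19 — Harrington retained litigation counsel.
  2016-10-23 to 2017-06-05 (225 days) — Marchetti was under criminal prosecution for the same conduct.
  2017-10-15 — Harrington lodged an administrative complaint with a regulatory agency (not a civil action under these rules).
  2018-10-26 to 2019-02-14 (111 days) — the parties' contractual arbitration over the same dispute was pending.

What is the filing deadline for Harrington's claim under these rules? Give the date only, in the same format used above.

Accrual is governed by the date of the act, so the period began to run on 2014-11-04; the later discovery on 2016-02-17 is irrelevant under the stated rule.
Adding the 3 years base period to 2014-11-04 gives a deadline of 2017-11-04, before any tolling.
Because the pending criminal prosecution ran from 2016-10-23 to 2017-06-05, the deadline is extended by 225 days to 2018-06-17.
The pending related arbitration starting 2018-10-26 came too late — the period had run on 2018-06-17 — and so does not extend the deadline.
The other events in the timeline have no effect on the limitation period under the stated rules.

2018-06-17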